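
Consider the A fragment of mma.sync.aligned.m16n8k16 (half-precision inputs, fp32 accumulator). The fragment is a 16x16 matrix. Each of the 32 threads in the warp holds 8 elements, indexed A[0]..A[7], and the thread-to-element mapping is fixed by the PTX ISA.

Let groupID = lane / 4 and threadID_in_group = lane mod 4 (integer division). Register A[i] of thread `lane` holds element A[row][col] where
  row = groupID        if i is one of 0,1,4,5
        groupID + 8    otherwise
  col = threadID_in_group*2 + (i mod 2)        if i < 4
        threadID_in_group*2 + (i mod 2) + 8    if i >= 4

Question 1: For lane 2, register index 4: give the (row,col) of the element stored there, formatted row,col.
0,12

L=2→G=2>>2=0, T=2&3=2
[4]→row 0+0=0  col 2·2+0+8=12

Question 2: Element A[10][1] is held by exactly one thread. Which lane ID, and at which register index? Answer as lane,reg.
8,3

r:10=>grp=2,rB=1  c:1=>cB=0,tig=0,lo=1
L=2*4+0=8  i=0*4+1*2+1=3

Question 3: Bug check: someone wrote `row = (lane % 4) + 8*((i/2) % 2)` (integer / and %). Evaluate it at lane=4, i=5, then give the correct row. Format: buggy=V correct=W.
buggy=0 correct=1

`(lane % 4) + 8*((i/2) % 2)`[4,5]⇒0
L=4⇒gr=4>>2=1, th=4&3=0
[5]⇒row 1+0=1  col 0·2+1+8=9
row: 0 vs 1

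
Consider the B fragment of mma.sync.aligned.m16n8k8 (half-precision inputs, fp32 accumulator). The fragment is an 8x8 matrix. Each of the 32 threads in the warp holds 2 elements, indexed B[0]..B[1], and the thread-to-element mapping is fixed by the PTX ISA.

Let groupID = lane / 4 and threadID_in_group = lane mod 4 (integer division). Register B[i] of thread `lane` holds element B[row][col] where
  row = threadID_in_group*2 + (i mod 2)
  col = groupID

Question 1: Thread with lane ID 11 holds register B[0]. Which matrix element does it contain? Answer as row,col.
6,2

11: gr=2,th=3
[0] (3*2+0,2) = (6,2)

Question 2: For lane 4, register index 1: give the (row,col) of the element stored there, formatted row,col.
lane 4: g=1 (4/4), t=0 (4%4)
i=1: r=0*2+1=1, c=g=1

1,1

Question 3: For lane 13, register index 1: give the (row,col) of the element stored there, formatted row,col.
3,3

13: G=3,T=1
[1] (1*2+1,3) = (3,3)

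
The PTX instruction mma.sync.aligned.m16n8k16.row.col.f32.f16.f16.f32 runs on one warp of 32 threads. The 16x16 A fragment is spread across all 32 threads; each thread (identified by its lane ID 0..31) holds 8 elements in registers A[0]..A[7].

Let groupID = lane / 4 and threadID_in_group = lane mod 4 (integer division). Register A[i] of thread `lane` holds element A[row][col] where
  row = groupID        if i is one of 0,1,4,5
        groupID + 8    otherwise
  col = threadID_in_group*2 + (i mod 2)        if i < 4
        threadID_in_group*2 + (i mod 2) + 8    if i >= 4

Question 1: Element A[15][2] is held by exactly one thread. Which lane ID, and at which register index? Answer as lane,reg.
29,2

r:15=>grp=7,rB=1  c:2=>cB=0,tig=1,lo=0
L=7*4+1=29  i=0*4+1*2+0=2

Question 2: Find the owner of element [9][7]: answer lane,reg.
r=9→G=1,rhi=1  c=7→chi=0,T=3,p=1
L=1*4+3=7  i=0*4+1*2+1=3

7,3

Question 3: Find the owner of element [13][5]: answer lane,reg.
22,3

r: 13->gid=5,r8=1  c: 5->c8=0,tid=2,i&1=1
L=5*4+2=22  i=0*4+1*2+1=3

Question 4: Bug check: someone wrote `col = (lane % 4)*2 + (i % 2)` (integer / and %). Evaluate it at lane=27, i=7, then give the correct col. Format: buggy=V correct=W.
`(lane % 4)*2 + (i % 2)`[27,7]=>7
27: grp=6,tig=3
[7] (6+8,3*2+1+8) = (14,15)
col: 7 vs 15

buggy=7 correct=15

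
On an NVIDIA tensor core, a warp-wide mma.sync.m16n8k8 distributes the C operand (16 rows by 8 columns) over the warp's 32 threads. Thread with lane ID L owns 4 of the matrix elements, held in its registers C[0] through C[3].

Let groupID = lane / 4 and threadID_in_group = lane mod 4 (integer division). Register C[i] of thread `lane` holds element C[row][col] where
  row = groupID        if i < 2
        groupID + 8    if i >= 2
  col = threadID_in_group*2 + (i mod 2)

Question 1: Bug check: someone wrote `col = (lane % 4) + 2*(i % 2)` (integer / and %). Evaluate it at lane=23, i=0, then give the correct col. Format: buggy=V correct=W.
buggy=3 correct=6

`(lane % 4) + 2*(i % 2)`[23,0]→3
lane 23: G=5 (23/4), T=3 (23%4)
i=0: r=5+0=5, c=3*2+0=6
col: 3 vs 6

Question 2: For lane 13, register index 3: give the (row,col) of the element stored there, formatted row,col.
L=13→G=13>>2=3, T=13&3=1
[3]→row 3+8=11  col 1·2+1=3

11,3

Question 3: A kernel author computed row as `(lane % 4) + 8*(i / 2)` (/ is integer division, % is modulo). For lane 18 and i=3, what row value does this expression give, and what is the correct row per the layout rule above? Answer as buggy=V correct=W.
buggy=10 correct=12

`(lane % 4) + 8*(i / 2)`[18,3]⇒10
L=18⇒gr=18>>2=4, th=18&3=2
[3]⇒row 4+8=12  col 2·2+1=5
row: 10 vs 12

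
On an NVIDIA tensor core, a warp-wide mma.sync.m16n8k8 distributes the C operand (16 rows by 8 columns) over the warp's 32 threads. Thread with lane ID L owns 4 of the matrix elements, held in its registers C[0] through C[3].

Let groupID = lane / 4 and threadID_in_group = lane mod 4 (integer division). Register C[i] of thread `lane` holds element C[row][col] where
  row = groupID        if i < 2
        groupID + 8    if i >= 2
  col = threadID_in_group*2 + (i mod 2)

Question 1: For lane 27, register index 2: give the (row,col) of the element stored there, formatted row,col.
14,6

lane 27: g=6 (27/4), t=3 (27%4)
i=2: r=6+8=14, c=3*2+0=6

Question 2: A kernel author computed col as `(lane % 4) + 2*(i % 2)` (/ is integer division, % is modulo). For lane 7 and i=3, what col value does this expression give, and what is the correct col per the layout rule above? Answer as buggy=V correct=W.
`(lane % 4) + 2*(i % 2)`[7,3]=>5
L=7=>grp=7>>2=1, tig=7&3=3
[3]=>row 1+8=9  col 3·2+1=7
col: 5 vs 7

buggy=5 correct=7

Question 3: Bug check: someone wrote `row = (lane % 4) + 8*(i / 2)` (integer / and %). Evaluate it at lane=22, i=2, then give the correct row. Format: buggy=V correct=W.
`(lane % 4) + 8*(i / 2)`[22,2]→10
lane 22: G=5 (22/4), T=2 (22%4)
i=2: r=5+8=13, c=2*2+0=4
row: 10 vs 13

buggy=10 correct=13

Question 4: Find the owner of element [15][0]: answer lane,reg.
r=15→G=7,rhi=1  c=0→T=0,p=0
L=7*4+0=28  i=1*2+0=2

28,2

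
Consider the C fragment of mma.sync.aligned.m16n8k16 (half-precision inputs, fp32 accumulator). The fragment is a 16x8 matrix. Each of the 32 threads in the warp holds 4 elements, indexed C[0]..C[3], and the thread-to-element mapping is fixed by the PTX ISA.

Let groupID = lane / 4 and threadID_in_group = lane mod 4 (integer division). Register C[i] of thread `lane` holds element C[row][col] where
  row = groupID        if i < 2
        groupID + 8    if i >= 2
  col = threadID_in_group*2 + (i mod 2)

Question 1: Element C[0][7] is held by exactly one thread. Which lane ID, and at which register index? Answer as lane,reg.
r:0=>grp=0,rB=0  c:7=>tig=3,lo=1
L=0*4+3=3  i=0*2+1=1

3,1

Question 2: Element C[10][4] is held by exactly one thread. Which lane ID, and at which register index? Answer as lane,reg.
r=10->g=2,rb=1  c=4->t=2,b0=0
L=2*4+2=10  i=1*2+0=2

10,2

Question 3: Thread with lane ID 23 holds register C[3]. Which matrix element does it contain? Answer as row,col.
13,7

lane 23⇒23/4=5, 23 mod 4=3
i=3  r:5+8⇒13  c:2·3+1⇒7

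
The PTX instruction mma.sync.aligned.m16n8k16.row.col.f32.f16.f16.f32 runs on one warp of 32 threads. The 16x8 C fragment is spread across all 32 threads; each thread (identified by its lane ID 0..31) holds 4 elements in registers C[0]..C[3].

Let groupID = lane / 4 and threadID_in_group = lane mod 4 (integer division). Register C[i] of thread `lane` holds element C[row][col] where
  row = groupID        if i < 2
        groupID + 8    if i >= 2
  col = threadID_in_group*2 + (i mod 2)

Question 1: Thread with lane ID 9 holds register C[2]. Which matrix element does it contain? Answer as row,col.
10,2

lane 9->9/4=2, 9 mod 4=1
i=2  r:2+8->10  c:2·1+0->2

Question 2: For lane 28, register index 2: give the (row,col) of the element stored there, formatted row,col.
15,0

lane 28⇒28/4=7, 28 mod 4=0
i=2  r:7+8⇒15  c:2·0+0⇒0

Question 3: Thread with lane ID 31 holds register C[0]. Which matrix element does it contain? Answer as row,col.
L=31⇒gr=31>>2=7, th=31&3=3
[0]⇒row 7+0=7  col 3·2+0=6

7,6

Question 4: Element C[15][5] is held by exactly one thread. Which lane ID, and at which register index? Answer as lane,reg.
30,3

r=15->g=7,rb=1  c=5->t=2,b0=1
L=7*4+2=30  i=1*2+1=3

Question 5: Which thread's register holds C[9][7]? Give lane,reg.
r=9->g=1,rb=1  c=7->t=3,b0=1
L=1*4+3=7  i=1*2+1=3

7,3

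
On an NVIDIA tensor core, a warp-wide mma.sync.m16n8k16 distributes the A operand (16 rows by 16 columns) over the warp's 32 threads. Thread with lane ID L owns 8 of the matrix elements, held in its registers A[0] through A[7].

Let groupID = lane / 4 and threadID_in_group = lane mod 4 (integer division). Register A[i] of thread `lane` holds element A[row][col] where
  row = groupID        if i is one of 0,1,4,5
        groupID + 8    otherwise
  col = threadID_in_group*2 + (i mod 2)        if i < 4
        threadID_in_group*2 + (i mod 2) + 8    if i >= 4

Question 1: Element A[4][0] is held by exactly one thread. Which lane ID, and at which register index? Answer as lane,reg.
16,0

r:4=>grp=4,rB=0  c:0=>cB=0,tig=0,lo=0
L=4*4+0=16  i=0*4+0*2+0=0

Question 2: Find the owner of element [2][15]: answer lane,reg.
11,5

r: 2->gid=2,r8=0  c: 15->c8=1,tid=3,i&1=1
L=2*4+3=11  i=1*4+0*2+1=5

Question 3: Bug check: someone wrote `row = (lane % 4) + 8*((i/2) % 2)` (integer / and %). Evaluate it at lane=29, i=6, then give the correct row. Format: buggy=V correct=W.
`(lane % 4) + 8*((i/2) % 2)`[29,6]=>9
29: grp=7,tig=1
[6] (7+8,1*2+0+8) = (15,10)
row: 9 vs 15

buggy=9 correct=15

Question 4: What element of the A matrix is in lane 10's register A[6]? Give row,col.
10: grp=2,tig=2
[6] (2+8,2*2+0+8) = (10,12)

10,12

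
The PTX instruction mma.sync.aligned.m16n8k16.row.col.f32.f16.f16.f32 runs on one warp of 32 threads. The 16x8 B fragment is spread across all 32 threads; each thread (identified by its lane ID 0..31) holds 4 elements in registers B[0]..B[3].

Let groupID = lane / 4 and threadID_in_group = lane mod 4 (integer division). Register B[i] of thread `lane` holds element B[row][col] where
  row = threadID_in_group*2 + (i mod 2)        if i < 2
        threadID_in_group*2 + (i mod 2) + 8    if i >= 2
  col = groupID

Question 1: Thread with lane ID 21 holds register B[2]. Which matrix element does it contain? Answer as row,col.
10,5

21: grp=5,tig=1
[2] (1*2+0+8,5) = (10,5)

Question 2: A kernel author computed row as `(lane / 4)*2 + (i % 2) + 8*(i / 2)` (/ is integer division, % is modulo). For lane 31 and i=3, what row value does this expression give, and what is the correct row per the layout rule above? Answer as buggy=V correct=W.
buggy=23 correct=15

`(lane / 4)*2 + (i % 2) + 8*(i / 2)`[31,3]->23
31: gid=7,tid=3
[3] (3*2+1+8,7) = (15,7)
row: 23 vs 15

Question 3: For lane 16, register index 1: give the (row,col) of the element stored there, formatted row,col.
1,4

lane 16: gid=4 (16/4), tid=0 (16%4)
i=1: r=0*2+1+0=1, c=gid=4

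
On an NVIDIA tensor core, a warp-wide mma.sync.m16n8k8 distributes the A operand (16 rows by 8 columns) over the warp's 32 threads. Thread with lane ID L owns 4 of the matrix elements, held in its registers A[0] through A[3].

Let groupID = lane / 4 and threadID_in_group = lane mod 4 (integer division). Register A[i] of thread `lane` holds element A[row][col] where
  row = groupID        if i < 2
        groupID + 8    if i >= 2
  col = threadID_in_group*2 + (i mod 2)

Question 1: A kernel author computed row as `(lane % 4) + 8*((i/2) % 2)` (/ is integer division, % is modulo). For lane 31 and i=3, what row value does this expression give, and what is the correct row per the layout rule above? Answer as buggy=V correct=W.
`(lane % 4) + 8*((i/2) % 2)`[31,3]⇒11
31: gr=7,th=3
[3] (7+8,3*2+1) = (15,7)
row: 11 vs 15

buggy=11 correct=15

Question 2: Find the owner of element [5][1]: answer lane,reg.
r=5⇒gr=5,Rb=0  c=1⇒th=0,odd=1
L=5*4+0=20  i=0*2+1=1

20,1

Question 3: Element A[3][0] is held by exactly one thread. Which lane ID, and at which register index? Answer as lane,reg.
r=3→G=3,rhi=0  c=0→T=0,p=0
L=3*4+0=12  i=0*2+0=0

12,0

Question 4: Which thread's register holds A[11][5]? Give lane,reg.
r=11→G=3,rhi=1  c=5→T=2,p=1
L=3*4+2=14  i=1*2+1=3

14,3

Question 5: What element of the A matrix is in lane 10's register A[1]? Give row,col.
lane 10⇒10/4=2, 10 mod 4=2
i=1  r:2+0⇒2  c:2·2+1⇒5

2,5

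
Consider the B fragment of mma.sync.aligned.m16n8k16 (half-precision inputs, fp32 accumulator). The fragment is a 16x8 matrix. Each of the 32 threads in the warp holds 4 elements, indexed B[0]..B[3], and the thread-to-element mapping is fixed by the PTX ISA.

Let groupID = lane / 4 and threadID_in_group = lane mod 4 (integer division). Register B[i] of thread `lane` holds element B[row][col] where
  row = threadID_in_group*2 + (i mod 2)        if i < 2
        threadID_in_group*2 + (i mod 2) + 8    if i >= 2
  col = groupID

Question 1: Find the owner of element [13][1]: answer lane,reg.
6,3

c=1→G=1  r=13→rhi=1,T=2,p=1
L=1*4+2=6  i=1*2+1=3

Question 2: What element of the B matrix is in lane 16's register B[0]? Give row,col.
lane 16: g=4 (16/4), t=0 (16%4)
i=0: r=0*2+0+0=0, c=g=4

0,4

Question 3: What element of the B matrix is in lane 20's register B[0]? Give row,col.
0,5

lane 20: gr=5 (20/4), th=0 (20%4)
i=0: r=0*2+0+0=0, c=gr=5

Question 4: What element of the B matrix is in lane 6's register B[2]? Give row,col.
L=6=>grp=6>>2=1, tig=6&3=2
[2]=>row 2·2+0+8=12  col grp=1

12,1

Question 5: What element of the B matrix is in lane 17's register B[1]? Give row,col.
lane 17: G=4 (17/4), T=1 (17%4)
i=1: r=1*2+1+0=3, c=G=4

3,4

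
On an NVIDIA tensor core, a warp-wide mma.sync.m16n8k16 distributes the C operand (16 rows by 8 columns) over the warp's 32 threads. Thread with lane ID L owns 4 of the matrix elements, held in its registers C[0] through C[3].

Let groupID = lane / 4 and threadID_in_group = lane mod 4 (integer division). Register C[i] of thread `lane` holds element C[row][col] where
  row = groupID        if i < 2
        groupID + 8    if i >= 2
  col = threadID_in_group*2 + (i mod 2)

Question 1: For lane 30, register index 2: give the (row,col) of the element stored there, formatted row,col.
lane 30: gid=7 (30/4), tid=2 (30%4)
i=2: r=7+8=15, c=2*2+0=4

15,4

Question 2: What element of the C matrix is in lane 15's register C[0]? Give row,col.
3,6

L=15->g=15>>2=3, t=15&3=3
[0]->row 3+0=3  col 3·2+0=6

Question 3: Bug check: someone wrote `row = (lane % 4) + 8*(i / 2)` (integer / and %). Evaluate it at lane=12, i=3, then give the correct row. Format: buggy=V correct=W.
buggy=8 correct=11

`(lane % 4) + 8*(i / 2)`[12,3]→8
12: G=3,T=0
[3] (3+8,0*2+1) = (11,1)
row: 8 vs 11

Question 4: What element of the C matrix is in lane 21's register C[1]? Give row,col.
5,3

L=21⇒gr=21>>2=5, th=21&3=1
[1]⇒row 5+0=5  col 1·2+1=3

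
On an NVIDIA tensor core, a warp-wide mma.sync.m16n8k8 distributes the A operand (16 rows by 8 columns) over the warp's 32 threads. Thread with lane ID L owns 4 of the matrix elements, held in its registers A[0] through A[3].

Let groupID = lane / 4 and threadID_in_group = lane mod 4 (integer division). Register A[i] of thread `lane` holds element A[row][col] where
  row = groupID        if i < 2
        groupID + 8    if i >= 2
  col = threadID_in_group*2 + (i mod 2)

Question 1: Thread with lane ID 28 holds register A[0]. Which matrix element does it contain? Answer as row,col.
28: gr=7,th=0
[0] (7+0,0*2+0) = (7,0)

7,0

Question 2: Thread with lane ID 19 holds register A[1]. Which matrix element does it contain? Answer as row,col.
4,7

19: G=4,T=3
[1] (4+0,3*2+1) = (4,7)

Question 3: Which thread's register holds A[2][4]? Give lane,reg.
r=2->g=2,rb=0  c=4->t=2,b0=0
L=2*4+2=10  i=0*2+0=0

10,0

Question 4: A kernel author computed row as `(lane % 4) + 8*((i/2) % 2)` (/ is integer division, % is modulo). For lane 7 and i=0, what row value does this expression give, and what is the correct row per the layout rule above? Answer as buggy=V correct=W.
`(lane % 4) + 8*((i/2) % 2)`[7,0]=>3
lane 7: grp=1 (7/4), tig=3 (7%4)
i=0: r=1+0=1, c=3*2+0=6
row: 3 vs 1

buggy=3 correct=1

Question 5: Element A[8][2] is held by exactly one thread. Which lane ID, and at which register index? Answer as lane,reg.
r=8->g=0,rb=1  c=2->t=1,b0=0
L=0*4+1=1  i=1*2+0=2

1,2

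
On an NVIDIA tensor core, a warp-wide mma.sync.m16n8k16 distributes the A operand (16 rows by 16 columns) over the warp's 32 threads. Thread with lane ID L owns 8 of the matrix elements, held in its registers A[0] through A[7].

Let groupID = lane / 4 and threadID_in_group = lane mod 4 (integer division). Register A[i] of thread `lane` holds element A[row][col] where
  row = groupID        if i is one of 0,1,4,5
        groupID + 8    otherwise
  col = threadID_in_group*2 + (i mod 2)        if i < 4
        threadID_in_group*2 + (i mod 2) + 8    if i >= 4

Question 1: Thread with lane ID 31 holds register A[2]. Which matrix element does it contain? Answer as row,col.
15,6

lane 31→31/4=7, 31 mod 4=3
i=2  r:7+8→15  c:2·3+0+0→6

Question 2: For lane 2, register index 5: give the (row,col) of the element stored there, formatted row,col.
lane 2: grp=0 (2/4), tig=2 (2%4)
i=5: r=0+0=0, c=2*2+1+8=13

0,13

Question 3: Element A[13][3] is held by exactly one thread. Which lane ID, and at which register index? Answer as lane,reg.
r: 13->gid=5,r8=1  c: 3->c8=0,tid=1,i&1=1
L=5*4+1=21  i=0*4+1*2+1=3

21,3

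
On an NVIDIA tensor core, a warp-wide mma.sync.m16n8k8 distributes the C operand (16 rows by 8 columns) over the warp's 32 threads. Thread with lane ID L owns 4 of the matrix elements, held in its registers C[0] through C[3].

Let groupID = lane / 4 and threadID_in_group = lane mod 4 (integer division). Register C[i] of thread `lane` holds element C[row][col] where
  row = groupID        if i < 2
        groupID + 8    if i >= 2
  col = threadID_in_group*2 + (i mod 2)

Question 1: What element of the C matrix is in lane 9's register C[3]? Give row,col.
L=9->g=9>>2=2, t=9&3=1
[3]->row 2+8=10  col 1·2+1=3

10,3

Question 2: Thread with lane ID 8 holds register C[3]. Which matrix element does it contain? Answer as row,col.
10,1

lane 8: g=2 (8/4), t=0 (8%4)
i=3: r=2+8=10, c=0*2+1=1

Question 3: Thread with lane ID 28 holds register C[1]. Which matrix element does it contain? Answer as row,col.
lane 28⇒28/4=7, 28 mod 4=0
i=1  r:7+0⇒7  c:2·0+1⇒1

7,1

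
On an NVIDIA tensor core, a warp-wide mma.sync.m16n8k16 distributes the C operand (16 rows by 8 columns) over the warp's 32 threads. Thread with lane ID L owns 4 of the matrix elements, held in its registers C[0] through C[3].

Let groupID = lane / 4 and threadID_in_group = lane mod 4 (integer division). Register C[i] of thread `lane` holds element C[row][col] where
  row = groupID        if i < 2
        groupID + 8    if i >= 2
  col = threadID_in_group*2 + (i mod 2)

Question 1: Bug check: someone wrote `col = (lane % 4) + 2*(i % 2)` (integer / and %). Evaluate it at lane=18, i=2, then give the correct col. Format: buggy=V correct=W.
`(lane % 4) + 2*(i % 2)`[18,2]→2
lane 18: G=4 (18/4), T=2 (18%4)
i=2: r=4+8=12, c=2*2+0=4
col: 2 vs 4

buggy=2 correct=4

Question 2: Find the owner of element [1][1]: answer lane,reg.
r=1⇒gr=1,Rb=0  c=1⇒th=0,odd=1
L=1*4+0=4  i=0*2+1=1

4,1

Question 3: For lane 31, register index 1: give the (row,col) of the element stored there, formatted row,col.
lane 31: g=7 (31/4), t=3 (31%4)
i=1: r=7+0=7, c=3*2+1=7

7,7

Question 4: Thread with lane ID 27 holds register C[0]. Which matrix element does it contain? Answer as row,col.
6,6

lane 27: gid=6 (27/4), tid=3 (27%4)
i=0: r=6+0=6, c=3*2+0=6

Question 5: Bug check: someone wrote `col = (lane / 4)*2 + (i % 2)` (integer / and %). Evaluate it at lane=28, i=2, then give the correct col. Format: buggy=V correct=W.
`(lane / 4)*2 + (i % 2)`[28,2]->14
lane 28: gid=7 (28/4), tid=0 (28%4)
i=2: r=7+8=15, c=0*2+0=0
col: 14 vs 0

buggy=14 correct=0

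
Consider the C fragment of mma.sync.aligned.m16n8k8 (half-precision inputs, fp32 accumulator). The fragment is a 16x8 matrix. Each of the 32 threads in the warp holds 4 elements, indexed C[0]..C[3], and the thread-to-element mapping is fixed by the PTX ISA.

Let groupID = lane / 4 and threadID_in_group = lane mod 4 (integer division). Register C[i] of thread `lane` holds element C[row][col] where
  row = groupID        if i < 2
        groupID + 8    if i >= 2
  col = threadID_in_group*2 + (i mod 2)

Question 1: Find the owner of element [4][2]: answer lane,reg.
r: 4->gid=4,r8=0  c: 2->tid=1,i&1=0
L=4*4+1=17  i=0*2+0=0

17,0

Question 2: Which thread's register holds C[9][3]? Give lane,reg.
5,3

r: 9->gid=1,r8=1  c: 3->tid=1,i&1=1
L=1*4+1=5  i=1*2+1=3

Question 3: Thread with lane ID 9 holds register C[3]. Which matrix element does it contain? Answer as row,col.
10,3

L=9->g=9>>2=2, t=9&3=1
[3]->row 2+8=10  col 1·2+1=3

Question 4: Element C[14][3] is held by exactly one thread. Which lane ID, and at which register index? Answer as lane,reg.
25,3

r=14⇒gr=6,Rb=1  c=3⇒th=1,odd=1
L=6*4+1=25  i=1*2+1=3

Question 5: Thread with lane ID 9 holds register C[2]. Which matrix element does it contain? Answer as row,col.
10,2

lane 9->9/4=2, 9 mod 4=1
i=2  r:2+8->10  c:2·1+0->2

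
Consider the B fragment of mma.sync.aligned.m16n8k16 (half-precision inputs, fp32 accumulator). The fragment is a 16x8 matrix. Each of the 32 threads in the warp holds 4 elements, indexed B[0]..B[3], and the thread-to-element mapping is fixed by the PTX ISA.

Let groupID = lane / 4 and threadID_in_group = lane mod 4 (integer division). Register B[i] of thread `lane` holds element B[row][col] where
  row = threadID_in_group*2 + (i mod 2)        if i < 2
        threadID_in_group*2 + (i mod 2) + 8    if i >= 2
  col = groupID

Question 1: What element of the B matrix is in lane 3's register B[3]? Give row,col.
3: gr=0,th=3
[3] (3*2+1+8,0) = (15,0)

15,0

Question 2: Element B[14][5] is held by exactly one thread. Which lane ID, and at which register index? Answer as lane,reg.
23,2

c:5=>grp=5  r:14=>rB=1,tig=3,lo=0
L=5*4+3=23  i=1*2+0=2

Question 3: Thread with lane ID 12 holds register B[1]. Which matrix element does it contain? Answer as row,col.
1,3

lane 12: g=3 (12/4), t=0 (12%4)
i=1: r=0*2+1+0=1, c=g=3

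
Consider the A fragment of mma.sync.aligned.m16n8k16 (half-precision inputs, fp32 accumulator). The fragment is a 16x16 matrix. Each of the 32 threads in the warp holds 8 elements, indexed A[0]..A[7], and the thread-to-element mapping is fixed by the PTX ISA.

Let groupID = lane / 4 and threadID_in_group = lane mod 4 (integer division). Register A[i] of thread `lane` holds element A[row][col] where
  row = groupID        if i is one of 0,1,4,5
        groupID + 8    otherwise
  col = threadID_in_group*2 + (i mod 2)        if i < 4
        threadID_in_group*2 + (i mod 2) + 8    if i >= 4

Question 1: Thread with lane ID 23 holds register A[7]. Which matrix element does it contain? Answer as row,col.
13,15

lane 23: gid=5 (23/4), tid=3 (23%4)
i=7: r=5+8=13, c=3*2+1+8=15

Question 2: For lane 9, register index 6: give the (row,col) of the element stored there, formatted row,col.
10,10

9: grp=2,tig=1
[6] (2+8,1*2+0+8) = (10,10)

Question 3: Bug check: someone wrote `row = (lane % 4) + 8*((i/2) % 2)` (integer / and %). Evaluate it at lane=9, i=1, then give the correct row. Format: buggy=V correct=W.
buggy=1 correct=2

`(lane % 4) + 8*((i/2) % 2)`[9,1]->1
lane 9: gid=2 (9/4), tid=1 (9%4)
i=1: r=2+0=2, c=1*2+1+0=3
row: 1 vs 2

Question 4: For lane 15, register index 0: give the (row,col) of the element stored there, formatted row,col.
3,6

L=15⇒gr=15>>2=3, th=15&3=3
[0]⇒row 3+0=3  col 3·2+0+0=6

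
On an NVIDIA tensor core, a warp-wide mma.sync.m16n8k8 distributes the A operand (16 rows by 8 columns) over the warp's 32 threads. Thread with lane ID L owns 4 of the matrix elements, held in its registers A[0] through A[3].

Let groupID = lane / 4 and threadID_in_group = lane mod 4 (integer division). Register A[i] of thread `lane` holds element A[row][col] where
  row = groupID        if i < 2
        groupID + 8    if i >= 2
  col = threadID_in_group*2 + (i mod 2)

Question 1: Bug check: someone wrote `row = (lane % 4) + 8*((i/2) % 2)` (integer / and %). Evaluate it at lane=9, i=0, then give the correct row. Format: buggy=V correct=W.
buggy=1 correct=2

`(lane % 4) + 8*((i/2) % 2)`[9,0]→1
L=9→G=9>>2=2, T=9&3=1
[0]→row 2+0=2  col 1·2+0=2
row: 1 vs 2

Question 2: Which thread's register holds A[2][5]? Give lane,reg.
r=2->g=2,rb=0  c=5->t=2,b0=1
L=2*4+2=10  i=0*2+1=1

10,1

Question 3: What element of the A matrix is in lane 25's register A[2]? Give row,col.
14,2

lane 25->25/4=6, 25 mod 4=1
i=2  r:6+8->14  c:2·1+0->2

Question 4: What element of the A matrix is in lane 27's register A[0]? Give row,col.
6,6

lane 27⇒27/4=6, 27 mod 4=3
i=0  r:6+0⇒6  c:2·3+0⇒6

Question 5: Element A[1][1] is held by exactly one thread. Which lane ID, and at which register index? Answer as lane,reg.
r=1⇒gr=1,Rb=0  c=1⇒th=0,odd=1
L=1*4+0=4  i=0*2+1=1

4,1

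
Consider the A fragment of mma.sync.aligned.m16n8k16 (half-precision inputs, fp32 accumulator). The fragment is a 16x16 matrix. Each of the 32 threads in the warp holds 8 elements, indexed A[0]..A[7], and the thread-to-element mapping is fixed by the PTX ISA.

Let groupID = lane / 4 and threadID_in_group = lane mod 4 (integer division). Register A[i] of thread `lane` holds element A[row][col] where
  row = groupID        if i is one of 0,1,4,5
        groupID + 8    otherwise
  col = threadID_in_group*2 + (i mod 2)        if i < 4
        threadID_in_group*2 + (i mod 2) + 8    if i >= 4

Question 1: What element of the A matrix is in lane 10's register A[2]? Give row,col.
10,4

lane 10: G=2 (10/4), T=2 (10%4)
i=2: r=2+8=10, c=2*2+0+0=4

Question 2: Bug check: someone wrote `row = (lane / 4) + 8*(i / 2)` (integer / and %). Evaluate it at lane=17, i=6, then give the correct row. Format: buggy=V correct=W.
`(lane / 4) + 8*(i / 2)`[17,6]⇒28
lane 17: gr=4 (17/4), th=1 (17%4)
i=6: r=4+8=12, c=1*2+0+8=10
row: 28 vs 12

buggy=28 correct=12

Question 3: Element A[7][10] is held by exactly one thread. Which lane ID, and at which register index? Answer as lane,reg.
29,4

r=7→G=7,rhi=0  c=10→chi=1,T=1,p=0
L=7*4+1=29  i=1*4+0*2+0=4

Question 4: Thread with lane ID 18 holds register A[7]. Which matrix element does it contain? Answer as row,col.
12,13

lane 18: g=4 (18/4), t=2 (18%4)
i=7: r=4+8=12, c=2*2+1+8=13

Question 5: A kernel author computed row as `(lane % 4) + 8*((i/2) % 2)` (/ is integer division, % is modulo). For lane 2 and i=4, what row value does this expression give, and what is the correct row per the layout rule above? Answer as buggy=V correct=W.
buggy=2 correct=0

`(lane % 4) + 8*((i/2) % 2)`[2,4]=>2
2: grp=0,tig=2
[4] (0+0,2*2+0+8) = (0,12)
row: 2 vs 0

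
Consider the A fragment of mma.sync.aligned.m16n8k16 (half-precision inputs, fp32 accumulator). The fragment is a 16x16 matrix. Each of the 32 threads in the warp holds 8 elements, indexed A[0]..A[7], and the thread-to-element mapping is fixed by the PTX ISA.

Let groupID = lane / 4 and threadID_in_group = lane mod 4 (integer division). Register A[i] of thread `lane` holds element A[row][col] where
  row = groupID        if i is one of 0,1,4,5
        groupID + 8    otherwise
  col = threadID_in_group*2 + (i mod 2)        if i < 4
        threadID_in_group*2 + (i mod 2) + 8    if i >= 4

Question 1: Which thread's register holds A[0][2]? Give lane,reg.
r:0=>grp=0,rB=0  c:2=>cB=0,tig=1,lo=0
L=0*4+1=1  i=0*4+0*2+0=0

1,0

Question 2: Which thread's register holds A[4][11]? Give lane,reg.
r: 4->gid=4,r8=0  c: 11->c8=1,tid=1,i&1=1
L=4*4+1=17  i=1*4+0*2+1=5

17,5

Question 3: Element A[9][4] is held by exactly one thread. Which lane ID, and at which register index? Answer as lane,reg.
6,2

r:9=>grp=1,rB=1  c:4=>cB=0,tig=2,lo=0
L=1*4+2=6  i=0*4+1*2+0=2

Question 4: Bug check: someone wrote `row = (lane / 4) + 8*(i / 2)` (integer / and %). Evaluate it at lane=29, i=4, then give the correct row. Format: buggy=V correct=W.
`(lane / 4) + 8*(i / 2)`[29,4]->23
29: g=7,t=1
[4] (7+0,1*2+0+8) = (7,10)
row: 23 vs 7

buggy=23 correct=7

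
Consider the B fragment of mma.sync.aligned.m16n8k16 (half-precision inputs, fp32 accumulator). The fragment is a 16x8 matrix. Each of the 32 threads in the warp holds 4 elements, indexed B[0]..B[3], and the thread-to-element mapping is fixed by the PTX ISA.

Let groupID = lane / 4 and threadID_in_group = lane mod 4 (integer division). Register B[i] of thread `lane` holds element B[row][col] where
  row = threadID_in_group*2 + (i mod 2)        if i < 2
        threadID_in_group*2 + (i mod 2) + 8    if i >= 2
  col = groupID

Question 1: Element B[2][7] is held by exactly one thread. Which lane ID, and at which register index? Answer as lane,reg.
29,0

c=7→G=7  r=2→rhi=0,T=1,p=0
L=7*4+1=29  i=0*2+0=0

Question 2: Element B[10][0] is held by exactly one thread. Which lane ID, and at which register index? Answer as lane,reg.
1,2

c=0->g=0  r=10->rb=1,t=1,b0=0
L=0*4+1=1  i=1*2+0=2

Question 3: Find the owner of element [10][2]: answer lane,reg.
c=2→G=2  r=10→rhi=1,T=1,p=0
L=2*4+1=9  i=1*2+0=2

9,2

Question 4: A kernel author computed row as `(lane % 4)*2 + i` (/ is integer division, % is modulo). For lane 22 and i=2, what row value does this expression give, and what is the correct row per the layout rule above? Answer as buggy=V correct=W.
buggy=6 correct=12

`(lane % 4)*2 + i`[22,2]⇒6
L=22⇒gr=22>>2=5, th=22&3=2
[2]⇒row 2·2+0+8=12  col gr=5
row: 6 vs 12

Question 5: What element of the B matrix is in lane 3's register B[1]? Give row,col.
7,0

lane 3: gr=0 (3/4), th=3 (3%4)
i=1: r=3*2+1+0=7, c=gr=0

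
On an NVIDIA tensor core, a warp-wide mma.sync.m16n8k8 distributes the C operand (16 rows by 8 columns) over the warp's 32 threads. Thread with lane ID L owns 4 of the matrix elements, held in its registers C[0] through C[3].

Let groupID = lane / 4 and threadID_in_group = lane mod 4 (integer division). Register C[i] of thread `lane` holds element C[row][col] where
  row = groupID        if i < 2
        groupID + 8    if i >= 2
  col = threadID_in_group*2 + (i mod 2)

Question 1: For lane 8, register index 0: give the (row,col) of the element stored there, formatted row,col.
8: grp=2,tig=0
[0] (2+0,0*2+0) = (2,0)

2,0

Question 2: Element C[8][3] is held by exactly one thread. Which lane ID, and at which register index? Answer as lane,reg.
r:8=>grp=0,rB=1  c:3=>tig=1,lo=1
L=0*4+1=1  i=1*2+1=3

1,3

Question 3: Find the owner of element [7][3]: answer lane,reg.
r=7->g=7,rb=0  c=3->t=1,b0=1
L=7*4+1=29  i=0*2+1=1

29,1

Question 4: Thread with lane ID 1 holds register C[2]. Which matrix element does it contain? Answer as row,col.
8,2

1: g=0,t=1
[2] (0+8,1*2+0) = (8,2)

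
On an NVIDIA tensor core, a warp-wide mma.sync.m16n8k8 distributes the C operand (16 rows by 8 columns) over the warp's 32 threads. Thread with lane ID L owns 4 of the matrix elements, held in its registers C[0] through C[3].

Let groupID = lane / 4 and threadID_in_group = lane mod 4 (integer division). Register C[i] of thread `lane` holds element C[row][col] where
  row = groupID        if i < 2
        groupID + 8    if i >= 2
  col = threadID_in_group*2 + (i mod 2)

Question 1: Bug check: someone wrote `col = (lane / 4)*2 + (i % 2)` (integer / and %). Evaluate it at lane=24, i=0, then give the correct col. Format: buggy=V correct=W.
buggy=12 correct=0

`(lane / 4)*2 + (i % 2)`[24,0]⇒12
lane 24: gr=6 (24/4), th=0 (24%4)
i=0: r=6+0=6, c=0*2+0=0
col: 12 vs 0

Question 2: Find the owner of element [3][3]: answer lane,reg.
13,1

r: 3->gid=3,r8=0  c: 3->tid=1,i&1=1
L=3*4+1=13  i=0*2+1=1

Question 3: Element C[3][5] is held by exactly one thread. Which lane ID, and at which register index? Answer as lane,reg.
r=3→G=3,rhi=0  c=5→T=2,p=1
L=3*4+2=14  i=0*2+1=1

14,1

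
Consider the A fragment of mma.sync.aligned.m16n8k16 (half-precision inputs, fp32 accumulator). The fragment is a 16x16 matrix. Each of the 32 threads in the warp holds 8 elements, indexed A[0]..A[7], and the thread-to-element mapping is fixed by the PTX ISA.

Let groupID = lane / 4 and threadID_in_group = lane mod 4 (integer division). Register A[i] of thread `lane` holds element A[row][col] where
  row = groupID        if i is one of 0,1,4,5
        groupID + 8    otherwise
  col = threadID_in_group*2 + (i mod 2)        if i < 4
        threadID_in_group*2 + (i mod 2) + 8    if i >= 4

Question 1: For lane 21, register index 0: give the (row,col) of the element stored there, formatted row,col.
L=21⇒gr=21>>2=5, th=21&3=1
[0]⇒row 5+0=5  col 1·2+0+0=2

5,2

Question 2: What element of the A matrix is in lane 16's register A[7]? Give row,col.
L=16->g=16>>2=4, t=16&3=0
[7]->row 4+8=12  col 0·2+1+8=9

12,9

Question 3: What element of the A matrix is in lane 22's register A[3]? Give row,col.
L=22->gid=22>>2=5, tid=22&3=2
[3]->row 5+8=13  col 2·2+1+0=5

13,5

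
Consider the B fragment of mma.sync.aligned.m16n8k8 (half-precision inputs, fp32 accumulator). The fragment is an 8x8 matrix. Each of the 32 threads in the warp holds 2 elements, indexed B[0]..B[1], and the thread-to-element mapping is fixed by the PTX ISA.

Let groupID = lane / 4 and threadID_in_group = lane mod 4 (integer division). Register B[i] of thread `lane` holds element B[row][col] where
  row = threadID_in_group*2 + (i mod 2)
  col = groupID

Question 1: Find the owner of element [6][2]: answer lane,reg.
11,0

c=2->g=2  r=6->t=3,b0=0
L=2*4+3=11  i=0=0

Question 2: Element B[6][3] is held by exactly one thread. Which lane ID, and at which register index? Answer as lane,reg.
c: 3->gid=3  r: 6->tid=3,i&1=0
L=3*4+3=15  i=0=0

15,0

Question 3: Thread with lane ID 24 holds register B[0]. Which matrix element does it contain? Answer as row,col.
0,6

lane 24: gr=6 (24/4), th=0 (24%4)
i=0: r=0*2+0=0, c=gr=6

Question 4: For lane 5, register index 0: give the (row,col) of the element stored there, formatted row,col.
2,1

L=5=>grp=5>>2=1, tig=5&3=1
[0]=>row 1·2+0=2  col grp=1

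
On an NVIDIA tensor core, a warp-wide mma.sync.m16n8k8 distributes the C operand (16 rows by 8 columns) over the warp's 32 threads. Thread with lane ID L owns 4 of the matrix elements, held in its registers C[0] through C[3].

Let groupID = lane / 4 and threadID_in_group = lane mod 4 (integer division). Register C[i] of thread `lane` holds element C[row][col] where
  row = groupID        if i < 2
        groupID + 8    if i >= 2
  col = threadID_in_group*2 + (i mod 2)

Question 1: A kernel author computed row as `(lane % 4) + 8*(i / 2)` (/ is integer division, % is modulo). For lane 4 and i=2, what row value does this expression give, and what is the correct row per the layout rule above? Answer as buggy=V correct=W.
buggy=8 correct=9

`(lane % 4) + 8*(i / 2)`[4,2]⇒8
lane 4⇒4/4=1, 4 mod 4=0
i=2  r:1+8⇒9  c:2·0+0⇒0
row: 8 vs 9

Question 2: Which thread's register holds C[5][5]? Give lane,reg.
22,1

r=5→G=5,rhi=0  c=5→T=2,p=1
L=5*4+2=22  i=0*2+1=1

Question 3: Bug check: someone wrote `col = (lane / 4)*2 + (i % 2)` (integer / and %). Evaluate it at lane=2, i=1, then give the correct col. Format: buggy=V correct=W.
`(lane / 4)*2 + (i % 2)`[2,1]→1
lane 2→2/4=0, 2 mod 4=2
i=1  r:0+0→0  c:2·2+1→5
col: 1 vs 5

buggy=1 correct=5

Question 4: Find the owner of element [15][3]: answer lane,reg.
r=15⇒gr=7,Rb=1  c=3⇒th=1,odd=1
L=7*4+1=29  i=1*2+1=3

29,3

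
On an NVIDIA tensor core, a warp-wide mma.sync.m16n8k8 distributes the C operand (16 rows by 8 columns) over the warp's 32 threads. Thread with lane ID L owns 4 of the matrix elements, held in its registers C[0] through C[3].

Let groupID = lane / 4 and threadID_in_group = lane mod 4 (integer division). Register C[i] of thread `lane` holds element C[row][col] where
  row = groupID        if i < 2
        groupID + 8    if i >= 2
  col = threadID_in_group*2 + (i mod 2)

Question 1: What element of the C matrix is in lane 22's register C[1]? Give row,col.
5,5

22: gr=5,th=2
[1] (5+0,2*2+1) = (5,5)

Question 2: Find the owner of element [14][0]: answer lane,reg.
r=14->g=6,rb=1  c=0->t=0,b0=0
L=6*4+0=24  i=1*2+0=2

24,2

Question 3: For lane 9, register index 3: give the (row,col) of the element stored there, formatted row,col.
10,3

9: gr=2,th=1
[3] (2+8,1*2+1) = (10,3)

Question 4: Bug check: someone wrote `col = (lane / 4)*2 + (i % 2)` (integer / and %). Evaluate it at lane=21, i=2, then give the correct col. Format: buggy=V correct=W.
buggy=10 correct=2

`(lane / 4)*2 + (i % 2)`[21,2]⇒10
21: gr=5,th=1
[2] (5+8,1*2+0) = (13,2)
col: 10 vs 2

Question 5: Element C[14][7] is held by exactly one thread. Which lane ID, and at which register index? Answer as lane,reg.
r=14→G=6,rhi=1  c=7→T=3,p=1
L=6*4+3=27  i=1*2+1=3

27,3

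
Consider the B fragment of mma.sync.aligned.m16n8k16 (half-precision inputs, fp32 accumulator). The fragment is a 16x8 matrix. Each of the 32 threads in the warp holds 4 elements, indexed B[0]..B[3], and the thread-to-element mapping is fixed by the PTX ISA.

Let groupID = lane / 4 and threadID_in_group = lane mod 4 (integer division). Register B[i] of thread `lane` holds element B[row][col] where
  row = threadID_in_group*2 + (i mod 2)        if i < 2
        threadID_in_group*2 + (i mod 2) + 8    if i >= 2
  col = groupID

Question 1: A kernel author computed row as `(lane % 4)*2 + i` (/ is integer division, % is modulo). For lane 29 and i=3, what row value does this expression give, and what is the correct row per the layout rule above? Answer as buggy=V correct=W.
buggy=5 correct=11

`(lane % 4)*2 + i`[29,3]->5
L=29->gid=29>>2=7, tid=29&3=1
[3]->row 1·2+1+8=11  col gid=7
row: 5 vs 11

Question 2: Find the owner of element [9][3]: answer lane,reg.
12,3

c=3→G=3  r=9→rhi=1,T=0,p=1
L=3*4+0=12  i=1*2+1=3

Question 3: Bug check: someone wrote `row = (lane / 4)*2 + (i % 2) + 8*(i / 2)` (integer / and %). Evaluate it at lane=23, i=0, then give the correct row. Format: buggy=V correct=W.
`(lane / 4)*2 + (i % 2) + 8*(i / 2)`[23,0]⇒10
lane 23: gr=5 (23/4), th=3 (23%4)
i=0: r=3*2+0+0=6, c=gr=5
row: 10 vs 6

buggy=10 correct=6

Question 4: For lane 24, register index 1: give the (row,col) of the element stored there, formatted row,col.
1,6

lane 24⇒24/4=6, 24 mod 4=0
i=1  r:2·0+1+0⇒1  c:6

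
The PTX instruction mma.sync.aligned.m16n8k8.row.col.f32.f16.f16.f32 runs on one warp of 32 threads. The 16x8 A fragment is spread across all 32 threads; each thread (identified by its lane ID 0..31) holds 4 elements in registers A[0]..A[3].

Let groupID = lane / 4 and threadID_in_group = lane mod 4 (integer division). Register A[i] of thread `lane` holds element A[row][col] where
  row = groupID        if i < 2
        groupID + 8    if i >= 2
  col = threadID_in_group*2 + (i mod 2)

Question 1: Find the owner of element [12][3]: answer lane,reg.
17,3

r:12=>grp=4,rB=1  c:3=>tig=1,lo=1
L=4*4+1=17  i=1*2+1=3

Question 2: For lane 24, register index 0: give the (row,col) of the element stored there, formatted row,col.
6,0

L=24⇒gr=24>>2=6, th=24&3=0
[0]⇒row 6+0=6  col 0·2+0=0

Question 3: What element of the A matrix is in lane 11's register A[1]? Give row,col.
lane 11: G=2 (11/4), T=3 (11%4)
i=1: r=2+0=2, c=3*2+1=7

2,7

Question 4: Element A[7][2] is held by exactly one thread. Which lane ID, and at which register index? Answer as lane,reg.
29,0

r:7=>grp=7,rB=0  c:2=>tig=1,lo=0
L=7*4+1=29  i=0*2+0=0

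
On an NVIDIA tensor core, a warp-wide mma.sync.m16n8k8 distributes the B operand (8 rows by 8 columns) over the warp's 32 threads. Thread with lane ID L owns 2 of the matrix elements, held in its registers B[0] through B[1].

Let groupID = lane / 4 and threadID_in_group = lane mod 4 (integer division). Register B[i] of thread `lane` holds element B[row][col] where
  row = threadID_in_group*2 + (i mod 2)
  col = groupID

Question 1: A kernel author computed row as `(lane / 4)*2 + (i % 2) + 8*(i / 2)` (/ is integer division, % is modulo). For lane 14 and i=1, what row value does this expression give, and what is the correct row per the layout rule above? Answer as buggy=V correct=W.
buggy=7 correct=5

`(lane / 4)*2 + (i % 2) + 8*(i / 2)`[14,1]->7
14: gid=3,tid=2
[1] (2*2+1,3) = (5,3)
row: 7 vs 5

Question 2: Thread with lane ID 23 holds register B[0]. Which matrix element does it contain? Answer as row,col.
lane 23⇒23/4=5, 23 mod 4=3
i=0  r:2·3+0⇒6  c:5

6,5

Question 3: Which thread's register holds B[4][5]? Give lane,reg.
c: 5->gid=5  r: 4->tid=2,i&1=0
L=5*4+2=22  i=0=0

22,0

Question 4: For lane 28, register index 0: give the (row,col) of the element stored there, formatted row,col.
28: g=7,t=0
[0] (0*2+0,7) = (0,7)

0,7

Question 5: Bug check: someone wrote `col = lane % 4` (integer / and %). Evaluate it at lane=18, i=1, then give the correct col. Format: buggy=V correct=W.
`lane % 4`[18,1]⇒2
18: gr=4,th=2
[1] (2*2+1,4) = (5,4)
col: 2 vs 4

buggy=2 correct=4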